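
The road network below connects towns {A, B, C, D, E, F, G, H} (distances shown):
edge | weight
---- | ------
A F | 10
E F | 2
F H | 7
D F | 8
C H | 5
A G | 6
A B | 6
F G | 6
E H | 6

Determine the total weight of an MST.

Kruskal's algorithm — process edges by increasing weight (ties by edge label):
E F (2): add — endpoints in different components.
C H (5): add — endpoints in different components.
A B (6): add — endpoints in different components.
A G (6): add — endpoints in different components.
E H (6): add — endpoints in different components.
F G (6): add — endpoints in different components.
F H (7): skip — F and H already connected.
D F (8): add — endpoints in different components.
MST edges: E F, C H, A B, A G, E H, F G, D F; total weight 2+5+6+6+6+6+8 = 39.

39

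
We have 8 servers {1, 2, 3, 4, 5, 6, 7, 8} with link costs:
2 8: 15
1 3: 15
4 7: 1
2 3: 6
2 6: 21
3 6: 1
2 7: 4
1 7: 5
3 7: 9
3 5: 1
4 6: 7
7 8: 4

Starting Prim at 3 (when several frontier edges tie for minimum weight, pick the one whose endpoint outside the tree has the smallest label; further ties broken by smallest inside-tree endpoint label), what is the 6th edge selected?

7-8

Grow the tree from 3 using Prim:
Step 1: frontier [3 5 1, 3 6 1, 2 3 6, 3 7 9, 1 3 15] → take 3 5 (1); add 5.
Step 2: frontier [3 6 1, 2 3 6, 3 7 9, 1 3 15] → take 3 6 (1); add 6.
Step 3: frontier [2 3 6, 3 7 9, 1 3 15, 4 6 7, 2 6 21] → take 2 3 (6); add 2.
Step 4: frontier [2 7 4, 2 8 15, 3 7 9, 1 3 15, 4 6 7] → take 2 7 (4); add 7.
Step 5: frontier [2 8 15, 1 3 15, 4 6 7, 4 7 1, 7 8 4, 1 7 5] → take 4 7 (1); add 4.
Step 6: frontier [2 8 15, 1 3 15, 7 8 4, 1 7 5] → take 7 8 (4); add 8.
Step 7: frontier [1 3 15, 1 7 5] → take 1 7 (5); add 1.
The 6th edge added is 7 8.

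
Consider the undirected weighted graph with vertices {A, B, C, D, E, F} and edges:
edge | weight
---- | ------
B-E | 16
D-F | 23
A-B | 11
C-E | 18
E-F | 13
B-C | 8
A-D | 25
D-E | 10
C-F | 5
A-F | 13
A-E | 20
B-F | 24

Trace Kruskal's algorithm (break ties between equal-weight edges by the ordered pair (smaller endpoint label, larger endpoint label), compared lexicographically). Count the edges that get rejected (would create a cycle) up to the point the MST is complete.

1

Kruskal: consider edges lightest-first.
C-F (5): add. Components now {A} {B} {C,F} {D} {E}
B-C (8): add. Components now {A} {B,C,F} {D} {E}
D-E (10): add. Components now {A} {B,C,F} {D,E}
A-B (11): add. Components now {A,B,C,F} {D,E}
A-F (13): skip — A and F already connected.
E-F (13): add. Components now {A,B,C,D,E,F}
Edges rejected before the tree was complete: 1.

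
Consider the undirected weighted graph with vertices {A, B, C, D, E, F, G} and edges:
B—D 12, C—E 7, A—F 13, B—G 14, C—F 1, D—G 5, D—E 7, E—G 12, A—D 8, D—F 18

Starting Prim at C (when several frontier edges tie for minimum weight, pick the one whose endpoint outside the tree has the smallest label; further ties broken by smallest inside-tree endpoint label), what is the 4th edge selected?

Prim, starting at C.
Step 1: frontier [C—F 1, C—E 7] → take C—F (1); add F.
Step 2: frontier [C—E 7, A—F 13, D—F 18] → take C—E (7); add E.
Step 3: frontier [D—E 7, E—G 12, A—F 13, D—F 18] → take D—E (7); add D.
Step 4: frontier [D—G 5, A—D 8, B—D 12, E—G 12, A—F 13] → take D—G (5); add G.
Step 5: frontier [A—D 8, B—D 12, A—F 13, B—G 14] → take A—D (8); add A.
Step 6: frontier [B—D 12, B—G 14] → take B—D (12); add B.
The 4th edge added is D—G.

D-G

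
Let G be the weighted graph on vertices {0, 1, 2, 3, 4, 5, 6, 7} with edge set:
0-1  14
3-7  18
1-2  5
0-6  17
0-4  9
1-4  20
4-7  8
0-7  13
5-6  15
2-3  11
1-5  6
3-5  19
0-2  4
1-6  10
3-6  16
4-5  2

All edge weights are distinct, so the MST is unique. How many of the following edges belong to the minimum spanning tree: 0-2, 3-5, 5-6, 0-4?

Kruskal's algorithm — process edges by increasing weight (ties by edge label):
4-5 (2): add — endpoints in different components.
0-2 (4): add — endpoints in different components.
1-2 (5): add — endpoints in different components.
1-5 (6): add — endpoints in different components.
4-7 (8): add — endpoints in different components.
0-4 (9): skip — 0 and 4 already connected.
1-6 (10): add — endpoints in different components.
2-3 (11): add — endpoints in different components.
MST edge set: {4-5, 0-2, 1-2, 1-5, 4-7, 1-6, 2-3}.
Of the listed edges, {0-2} are in the MST → 1.

1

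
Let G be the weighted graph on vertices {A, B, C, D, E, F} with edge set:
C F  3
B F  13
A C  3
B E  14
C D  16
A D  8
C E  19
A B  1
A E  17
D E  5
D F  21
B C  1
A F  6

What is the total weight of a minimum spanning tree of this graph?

Prim's algorithm from C:
Step 1: frontier [B C 1, A C 3, C F 3, C D 16, C E 19] → take B C (1); add B.
Step 2: frontier [A B 1, B F 13, B E 14, A C 3, C F 3, C D 16, C E 19] → take A B (1); add A.
Step 3: frontier [A F 6, A D 8, A E 17, B F 13, B E 14, C F 3, C D 16, C E 19] → take C F (3); add F.
Step 4: frontier [A D 8, A E 17, B E 14, C D 16, C E 19, D F 21] → take A D (8); add D.
Step 5: frontier [A E 17, B E 14, C E 19, D E 5] → take D E (5); add E.
MST edges: B C, A B, C F, A D, D E; total weight 1+1+3+8+5 = 18.

18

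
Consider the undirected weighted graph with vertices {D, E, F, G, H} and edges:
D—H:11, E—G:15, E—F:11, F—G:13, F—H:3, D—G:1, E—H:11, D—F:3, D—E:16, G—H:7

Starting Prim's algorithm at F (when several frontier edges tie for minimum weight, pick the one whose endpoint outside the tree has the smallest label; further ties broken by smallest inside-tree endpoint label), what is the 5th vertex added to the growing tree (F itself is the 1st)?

Grow the tree from F using Prim:
Step 1: frontier [D—F 3, F—H 3, E—F 11, F—G 13] → take D—F (3); add D.
Step 2: frontier [D—G 1, D—H 11, D—E 16, F—H 3, E—F 11, F—G 13] → take D—G (1); add G.
Step 3: frontier [D—H 11, D—E 16, F—H 3, E—F 11, G—H 7, E—G 15] → take F—H (3); add H.
Step 4: frontier [D—E 16, E—F 11, E—G 15, E—H 11] → take E—F (11); add E.
Vertex order: F, D, G, H, E. The 5th vertex is E.

E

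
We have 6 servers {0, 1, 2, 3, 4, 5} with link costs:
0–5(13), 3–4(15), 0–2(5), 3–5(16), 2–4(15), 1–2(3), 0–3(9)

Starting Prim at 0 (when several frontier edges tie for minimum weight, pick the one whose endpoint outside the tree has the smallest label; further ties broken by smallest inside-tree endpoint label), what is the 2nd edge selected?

Prim's algorithm from 0:
Step 1: cheapest edge leaving the tree is 0–2 (5); add 2.
Step 2: cheapest edge leaving the tree is 1–2 (3); add 1.
Step 3: cheapest edge leaving the tree is 0–3 (9); add 3.
Step 4: cheapest edge leaving the tree is 0–5 (13); add 5.
Step 5: cheapest edge leaving the tree is 2–4 (15); add 4.
The 2nd edge added is 1–2.

1-2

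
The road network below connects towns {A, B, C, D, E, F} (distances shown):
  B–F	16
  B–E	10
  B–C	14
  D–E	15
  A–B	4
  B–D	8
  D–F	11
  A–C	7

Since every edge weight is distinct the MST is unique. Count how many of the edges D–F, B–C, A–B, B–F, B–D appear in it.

Kruskal: consider edges lightest-first.
A–B (4): add — endpoints in different components.
A–C (7): add — endpoints in different components.
B–D (8): add — endpoints in different components.
B–E (10): add — endpoints in different components.
D–F (11): add — endpoints in different components.
MST edge set: {A–B, A–C, B–D, B–E, D–F}.
Of the listed edges, {D–F, A–B, B–D} are in the MST → 3.

3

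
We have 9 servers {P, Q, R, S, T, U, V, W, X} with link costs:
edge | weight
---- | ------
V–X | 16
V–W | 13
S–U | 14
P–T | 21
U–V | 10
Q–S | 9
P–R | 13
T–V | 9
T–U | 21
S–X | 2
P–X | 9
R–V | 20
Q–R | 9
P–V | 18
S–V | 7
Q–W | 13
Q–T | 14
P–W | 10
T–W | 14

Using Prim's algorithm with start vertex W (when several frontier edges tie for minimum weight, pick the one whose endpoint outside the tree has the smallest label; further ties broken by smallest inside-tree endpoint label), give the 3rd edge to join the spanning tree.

S-X

Prim's algorithm from W:
Step 1: cheapest edge leaving the tree is P–W (10); add P.
Step 2: cheapest edge leaving the tree is P–X (9); add X.
Step 3: cheapest edge leaving the tree is S–X (2); add S.
Step 4: cheapest edge leaving the tree is S–V (7); add V.
Step 5: cheapest edge leaving the tree is Q–S (9); add Q.
Step 6: cheapest edge leaving the tree is Q–R (9); add R.
Step 7: cheapest edge leaving the tree is T–V (9); add T.
Step 8: cheapest edge leaving the tree is U–V (10); add U.
The 3rd edge added is S–X.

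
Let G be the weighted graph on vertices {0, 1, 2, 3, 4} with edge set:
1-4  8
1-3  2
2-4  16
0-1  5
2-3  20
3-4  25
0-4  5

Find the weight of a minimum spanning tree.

28

Grow the tree from 1 using Prim:
Step 1: frontier [1-3 2, 0-1 5, 1-4 8] → take 1-3 (2); add 3.
Step 2: frontier [0-1 5, 1-4 8, 2-3 20, 3-4 25] → take 0-1 (5); add 0.
Step 3: frontier [0-4 5, 1-4 8, 2-3 20, 3-4 25] → take 0-4 (5); add 4.
Step 4: frontier [2-3 20, 2-4 16] → take 2-4 (16); add 2.
MST edges: 1-3, 0-1, 0-4, 2-4; total weight 2+5+5+16 = 28.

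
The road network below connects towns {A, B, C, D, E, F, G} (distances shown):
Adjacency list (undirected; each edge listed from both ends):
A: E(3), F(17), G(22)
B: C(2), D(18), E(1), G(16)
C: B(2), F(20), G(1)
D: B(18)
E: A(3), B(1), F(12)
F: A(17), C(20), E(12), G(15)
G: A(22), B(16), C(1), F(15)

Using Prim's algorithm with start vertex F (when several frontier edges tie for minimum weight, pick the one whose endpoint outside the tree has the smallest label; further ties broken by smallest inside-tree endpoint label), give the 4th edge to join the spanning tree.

C-G

Prim, starting at F.
Step 1: cheapest edge leaving the tree is E—F (12); add E.
Step 2: cheapest edge leaving the tree is B—E (1); add B.
Step 3: cheapest edge leaving the tree is B—C (2); add C.
Step 4: cheapest edge leaving the tree is C—G (1); add G.
Step 5: cheapest edge leaving the tree is A—E (3); add A.
Step 6: cheapest edge leaving the tree is B—D (18); add D.
The 4th edge added is C—G.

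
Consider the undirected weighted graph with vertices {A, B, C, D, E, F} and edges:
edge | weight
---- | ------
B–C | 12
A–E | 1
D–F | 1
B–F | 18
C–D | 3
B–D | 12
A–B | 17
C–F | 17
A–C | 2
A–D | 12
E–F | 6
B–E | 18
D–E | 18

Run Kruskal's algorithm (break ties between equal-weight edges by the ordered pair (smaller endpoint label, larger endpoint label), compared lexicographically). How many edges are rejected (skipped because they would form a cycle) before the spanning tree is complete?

2

Kruskal: consider edges lightest-first.
A–E (1): add. Components now {A,E} {B} {C} {D} {F}
D–F (1): add. Components now {A,E} {B} {C} {D,F}
A–C (2): add. Components now {A,C,E} {B} {D,F}
C–D (3): add. Components now {A,C,D,E,F} {B}
E–F (6): skip — E and F already connected.
A–D (12): skip — A and D already connected.
B–C (12): add. Components now {A,B,C,D,E,F}
Edges rejected before the tree was complete: 2.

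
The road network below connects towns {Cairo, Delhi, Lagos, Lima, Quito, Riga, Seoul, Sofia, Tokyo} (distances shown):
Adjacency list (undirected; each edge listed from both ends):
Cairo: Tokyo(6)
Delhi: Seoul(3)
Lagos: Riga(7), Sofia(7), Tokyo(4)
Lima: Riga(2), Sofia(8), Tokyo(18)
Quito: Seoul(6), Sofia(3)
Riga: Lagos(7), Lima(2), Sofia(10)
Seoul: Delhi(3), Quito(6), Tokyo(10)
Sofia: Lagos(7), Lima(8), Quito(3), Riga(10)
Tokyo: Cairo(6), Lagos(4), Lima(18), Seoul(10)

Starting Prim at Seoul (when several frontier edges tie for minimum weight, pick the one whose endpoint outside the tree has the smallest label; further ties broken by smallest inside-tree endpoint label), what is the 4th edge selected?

Prim's algorithm from Seoul:
Step 1: cheapest edge leaving the tree is Delhi—Seoul (3); add Delhi.
Step 2: cheapest edge leaving the tree is Quito—Seoul (6); add Quito.
Step 3: cheapest edge leaving the tree is Quito—Sofia (3); add Sofia.
Step 4: cheapest edge leaving the tree is Lagos—Sofia (7); add Lagos.
Step 5: cheapest edge leaving the tree is Lagos—Tokyo (4); add Tokyo.
Step 6: cheapest edge leaving the tree is Cairo—Tokyo (6); add Cairo.
Step 7: cheapest edge leaving the tree is Lagos—Riga (7); add Riga.
Step 8: cheapest edge leaving the tree is Lima—Riga (2); add Lima.
The 4th edge added is Lagos—Sofia.

Lagos-Sofia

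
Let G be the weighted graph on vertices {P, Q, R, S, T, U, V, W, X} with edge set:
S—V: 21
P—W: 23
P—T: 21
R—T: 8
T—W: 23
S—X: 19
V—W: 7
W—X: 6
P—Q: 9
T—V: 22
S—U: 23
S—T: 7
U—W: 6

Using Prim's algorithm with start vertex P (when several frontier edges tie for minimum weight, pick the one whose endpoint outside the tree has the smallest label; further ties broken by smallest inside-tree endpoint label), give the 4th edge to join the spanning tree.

Prim, starting at P.
Step 1: frontier [P—Q 9, P—T 21, P—W 23] → take P—Q (9); add Q.
Step 2: frontier [P—T 21, P—W 23] → take P—T (21); add T.
Step 3: frontier [P—W 23, S—T 7, R—T 8, T—V 22, T—W 23] → take S—T (7); add S.
Step 4: frontier [P—W 23, S—X 19, S—V 21, S—U 23, R—T 8, T—V 22, T—W 23] → take R—T (8); add R.
Step 5: frontier [P—W 23, S—X 19, S—V 21, S—U 23, T—V 22, T—W 23] → take S—X (19); add X.
Step 6: frontier [P—W 23, S—V 21, S—U 23, T—V 22, T—W 23, W—X 6] → take W—X (6); add W.
Step 7: frontier [S—V 21, S—U 23, T—V 22, U—W 6, V—W 7] → take U—W (6); add U.
Step 8: frontier [S—V 21, T—V 22, V—W 7] → take V—W (7); add V.
The 4th edge added is R—T.

R-T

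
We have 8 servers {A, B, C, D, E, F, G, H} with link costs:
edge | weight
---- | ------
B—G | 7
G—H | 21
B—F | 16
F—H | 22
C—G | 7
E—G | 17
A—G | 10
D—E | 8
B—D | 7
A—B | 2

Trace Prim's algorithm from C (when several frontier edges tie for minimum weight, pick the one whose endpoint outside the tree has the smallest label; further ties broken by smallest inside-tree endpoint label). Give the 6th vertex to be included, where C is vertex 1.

E

Grow the tree from C using Prim:
Step 1: frontier [C—G 7] → take C—G (7); add G.
Step 2: frontier [B—G 7, A—G 10, E—G 17, G—H 21] → take B—G (7); add B.
Step 3: frontier [A—B 2, B—D 7, B—F 16, A—G 10, E—G 17, G—H 21] → take A—B (2); add A.
Step 4: frontier [B—D 7, B—F 16, E—G 17, G—H 21] → take B—D (7); add D.
Step 5: frontier [B—F 16, D—E 8, E—G 17, G—H 21] → take D—E (8); add E.
Step 6: frontier [B—F 16, G—H 21] → take B—F (16); add F.
Step 7: frontier [F—H 22, G—H 21] → take G—H (21); add H.
Vertex order: C, G, B, A, D, E, F, H. The 6th vertex is E.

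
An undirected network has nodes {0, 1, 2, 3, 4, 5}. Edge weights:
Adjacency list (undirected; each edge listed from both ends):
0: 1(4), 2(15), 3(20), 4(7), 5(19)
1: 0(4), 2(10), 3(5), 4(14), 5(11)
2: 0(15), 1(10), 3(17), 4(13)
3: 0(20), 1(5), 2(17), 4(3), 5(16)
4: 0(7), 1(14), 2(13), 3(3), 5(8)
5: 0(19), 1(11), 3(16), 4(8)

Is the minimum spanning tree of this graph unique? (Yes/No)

Kruskal's algorithm — process edges by increasing weight (ties by edge label):
3 4 (3): add. Components now {0} {1} {2} {3,4} {5}
0 1 (4): add. Components now {0,1} {2} {3,4} {5}
1 3 (5): add. Components now {0,1,3,4} {2} {5}
0 4 (7): skip — 0 and 4 already connected.
4 5 (8): add. Components now {0,1,3,4,5} {2}
1 2 (10): add. Components now {0,1,2,3,4,5}
Every non-tree edge has weight strictly greater than the heaviest edge on the tree path between its endpoints, so the MST is unique.

Yes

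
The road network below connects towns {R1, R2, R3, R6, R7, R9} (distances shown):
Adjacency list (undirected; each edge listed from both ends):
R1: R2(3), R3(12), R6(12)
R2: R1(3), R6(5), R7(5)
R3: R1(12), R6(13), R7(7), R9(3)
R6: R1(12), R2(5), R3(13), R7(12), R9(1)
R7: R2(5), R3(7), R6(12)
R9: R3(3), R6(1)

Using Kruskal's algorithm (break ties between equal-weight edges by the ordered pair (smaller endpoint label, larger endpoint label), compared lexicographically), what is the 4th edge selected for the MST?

R2-R6

Sort edges by weight, then run Kruskal:
R6–R9 (1): add. Components now {R2} {R1} {R3} {R6,R9} {R7}
R1–R2 (3): add. Components now {R1,R2} {R3} {R6,R9} {R7}
R3–R9 (3): add. Components now {R1,R2} {R3,R6,R9} {R7}
R2–R6 (5): add. Components now {R1,R2,R3,R6,R9} {R7}
R2–R7 (5): add. Components now {R1,R2,R3,R6,R7,R9}
The 4th edge added is R2–R6.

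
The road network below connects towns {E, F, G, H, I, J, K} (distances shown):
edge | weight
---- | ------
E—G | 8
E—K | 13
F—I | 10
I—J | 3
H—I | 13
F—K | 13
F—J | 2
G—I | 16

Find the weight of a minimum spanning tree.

Grow the tree from K using Prim:
Step 1: frontier [E—K 13, F—K 13] → take E—K (13); add E.
Step 2: frontier [E—G 8, F—K 13] → take E—G (8); add G.
Step 3: frontier [G—I 16, F—K 13] → take F—K (13); add F.
Step 4: frontier [F—J 2, F—I 10, G—I 16] → take F—J (2); add J.
Step 5: frontier [F—I 10, G—I 16, I—J 3] → take I—J (3); add I.
Step 6: frontier [H—I 13] → take H—I (13); add H.
MST edges: E—K, E—G, F—K, F—J, I—J, H—I; total weight 13+8+13+2+3+13 = 52.

52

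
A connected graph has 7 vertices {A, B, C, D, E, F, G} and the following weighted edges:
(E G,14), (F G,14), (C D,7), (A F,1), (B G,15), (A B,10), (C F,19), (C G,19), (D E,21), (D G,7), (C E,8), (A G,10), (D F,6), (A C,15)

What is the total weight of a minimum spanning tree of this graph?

39

Sort edges by weight, then run Kruskal:
A F (1): add. Components now {A,F} {B} {C} {D} {E} {G}
D F (6): add. Components now {A,D,F} {B} {C} {E} {G}
C D (7): add. Components now {A,C,D,F} {B} {E} {G}
D G (7): add. Components now {A,C,D,F,G} {B} {E}
C E (8): add. Components now {A,C,D,E,F,G} {B}
A B (10): add. Components now {A,B,C,D,E,F,G}
MST edges: A F, D F, C D, D G, C E, A B; total weight 1+6+7+7+8+10 = 39.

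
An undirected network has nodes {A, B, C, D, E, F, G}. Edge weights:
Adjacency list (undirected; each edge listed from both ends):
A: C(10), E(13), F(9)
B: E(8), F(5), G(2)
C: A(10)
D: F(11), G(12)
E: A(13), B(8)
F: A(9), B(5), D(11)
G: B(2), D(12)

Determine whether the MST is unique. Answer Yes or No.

Kruskal's algorithm — process edges by increasing weight (ties by edge label):
B—G (2): add — endpoints in different components.
B—F (5): add — endpoints in different components.
B—E (8): add — endpoints in different components.
A—F (9): add — endpoints in different components.
A—C (10): add — endpoints in different components.
D—F (11): add — endpoints in different components.
Every non-tree edge has weight strictly greater than the heaviest edge on the tree path between its endpoints, so the MST is unique.

Yes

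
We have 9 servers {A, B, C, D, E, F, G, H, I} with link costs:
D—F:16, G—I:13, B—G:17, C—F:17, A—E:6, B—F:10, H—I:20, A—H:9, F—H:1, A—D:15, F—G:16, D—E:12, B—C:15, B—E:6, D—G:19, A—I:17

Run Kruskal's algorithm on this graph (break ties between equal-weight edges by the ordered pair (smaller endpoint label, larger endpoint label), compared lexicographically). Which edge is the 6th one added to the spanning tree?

Sort edges by weight, then run Kruskal:
F—H (1): add — endpoints in different components.
A—E (6): add — endpoints in different components.
B—E (6): add — endpoints in different components.
A—H (9): add — endpoints in different components.
B—F (10): skip — B and F already connected.
D—E (12): add — endpoints in different components.
G—I (13): add — endpoints in different components.
A—D (15): skip — A and D already connected.
B—C (15): add — endpoints in different components.
D—F (16): skip — D and F already connected.
F—G (16): add — endpoints in different components.
The 6th edge added is G—I.

G-I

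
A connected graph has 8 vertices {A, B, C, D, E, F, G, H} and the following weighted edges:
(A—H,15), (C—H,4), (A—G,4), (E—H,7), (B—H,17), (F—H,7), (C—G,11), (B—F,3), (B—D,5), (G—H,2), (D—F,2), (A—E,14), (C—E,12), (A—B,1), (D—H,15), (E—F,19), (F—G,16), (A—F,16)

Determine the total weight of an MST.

23

Kruskal's algorithm — process edges by increasing weight (ties by edge label):
A—B (1): add — endpoints in different components.
D—F (2): add — endpoints in different components.
G—H (2): add — endpoints in different components.
B—F (3): add — endpoints in different components.
A—G (4): add — endpoints in different components.
C—H (4): add — endpoints in different components.
B—D (5): skip — B and D already connected.
E—H (7): add — endpoints in different components.
MST edges: A—B, D—F, G—H, B—F, A—G, C—H, E—H; total weight 1+2+2+3+4+4+7 = 23.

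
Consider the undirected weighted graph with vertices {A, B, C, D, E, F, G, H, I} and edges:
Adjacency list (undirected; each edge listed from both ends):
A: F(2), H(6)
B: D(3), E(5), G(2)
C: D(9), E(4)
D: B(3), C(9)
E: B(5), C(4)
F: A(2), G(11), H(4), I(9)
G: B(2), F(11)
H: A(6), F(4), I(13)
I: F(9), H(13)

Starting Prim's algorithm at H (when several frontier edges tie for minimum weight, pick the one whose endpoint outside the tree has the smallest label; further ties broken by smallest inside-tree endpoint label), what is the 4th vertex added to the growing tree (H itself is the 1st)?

I

Prim, starting at H.
Step 1: cheapest edge leaving the tree is F H (4); add F.
Step 2: cheapest edge leaving the tree is A F (2); add A.
Step 3: cheapest edge leaving the tree is F I (9); add I.
Step 4: cheapest edge leaving the tree is F G (11); add G.
Step 5: cheapest edge leaving the tree is B G (2); add B.
Step 6: cheapest edge leaving the tree is B D (3); add D.
Step 7: cheapest edge leaving the tree is B E (5); add E.
Step 8: cheapest edge leaving the tree is C E (4); add C.
Vertex order: H, F, A, I, G, B, D, E, C. The 4th vertex is I.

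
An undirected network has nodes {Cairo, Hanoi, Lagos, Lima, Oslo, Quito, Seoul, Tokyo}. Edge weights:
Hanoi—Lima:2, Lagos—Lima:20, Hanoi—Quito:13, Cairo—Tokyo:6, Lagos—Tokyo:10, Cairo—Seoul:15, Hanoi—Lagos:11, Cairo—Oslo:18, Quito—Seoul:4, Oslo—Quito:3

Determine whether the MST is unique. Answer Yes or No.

Kruskal's algorithm — process edges by increasing weight (ties by edge label):
Hanoi—Lima (2): add — endpoints in different components.
Oslo—Quito (3): add — endpoints in different components.
Quito—Seoul (4): add — endpoints in different components.
Cairo—Tokyo (6): add — endpoints in different components.
Lagos—Tokyo (10): add — endpoints in different components.
Hanoi—Lagos (11): add — endpoints in different components.
Hanoi—Quito (13): add — endpoints in different components.
Every non-tree edge has weight strictly greater than the heaviest edge on the tree path between its endpoints, so the MST is unique.

Yes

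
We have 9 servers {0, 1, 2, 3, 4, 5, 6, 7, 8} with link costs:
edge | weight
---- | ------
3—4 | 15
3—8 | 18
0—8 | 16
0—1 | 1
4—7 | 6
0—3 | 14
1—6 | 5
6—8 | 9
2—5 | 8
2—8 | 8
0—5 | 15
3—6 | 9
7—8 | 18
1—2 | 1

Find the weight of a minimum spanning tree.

Grow the tree from 0 using Prim:
Step 1: cheapest edge leaving the tree is 0—1 (1); add 1.
Step 2: cheapest edge leaving the tree is 1—2 (1); add 2.
Step 3: cheapest edge leaving the tree is 1—6 (5); add 6.
Step 4: cheapest edge leaving the tree is 2—5 (8); add 5.
Step 5: cheapest edge leaving the tree is 2—8 (8); add 8.
Step 6: cheapest edge leaving the tree is 3—6 (9); add 3.
Step 7: cheapest edge leaving the tree is 3—4 (15); add 4.
Step 8: cheapest edge leaving the tree is 4—7 (6); add 7.
MST edges: 0—1, 1—2, 1—6, 2—5, 2—8, 3—6, 3—4, 4—7; total weight 1+1+5+8+8+9+15+6 = 53.

53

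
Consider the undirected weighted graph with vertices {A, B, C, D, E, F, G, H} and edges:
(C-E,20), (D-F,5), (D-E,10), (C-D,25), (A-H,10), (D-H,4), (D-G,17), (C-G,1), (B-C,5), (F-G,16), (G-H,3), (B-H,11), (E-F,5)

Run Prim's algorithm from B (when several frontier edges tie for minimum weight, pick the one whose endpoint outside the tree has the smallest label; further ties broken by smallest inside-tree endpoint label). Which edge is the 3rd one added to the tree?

G-H

Prim's algorithm from B:
Step 1: cheapest edge leaving the tree is B-C (5); add C.
Step 2: cheapest edge leaving the tree is C-G (1); add G.
Step 3: cheapest edge leaving the tree is G-H (3); add H.
Step 4: cheapest edge leaving the tree is D-H (4); add D.
Step 5: cheapest edge leaving the tree is D-F (5); add F.
Step 6: cheapest edge leaving the tree is E-F (5); add E.
Step 7: cheapest edge leaving the tree is A-H (10); add A.
The 3rd edge added is G-H.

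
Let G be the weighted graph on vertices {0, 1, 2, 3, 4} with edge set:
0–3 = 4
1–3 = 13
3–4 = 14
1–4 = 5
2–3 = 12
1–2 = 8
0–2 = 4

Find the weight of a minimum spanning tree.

Prim, starting at 2.
Step 1: cheapest edge leaving the tree is 0–2 (4); add 0.
Step 2: cheapest edge leaving the tree is 0–3 (4); add 3.
Step 3: cheapest edge leaving the tree is 1–2 (8); add 1.
Step 4: cheapest edge leaving the tree is 1–4 (5); add 4.
MST edges: 0–2, 0–3, 1–2, 1–4; total weight 4+4+8+5 = 21.

21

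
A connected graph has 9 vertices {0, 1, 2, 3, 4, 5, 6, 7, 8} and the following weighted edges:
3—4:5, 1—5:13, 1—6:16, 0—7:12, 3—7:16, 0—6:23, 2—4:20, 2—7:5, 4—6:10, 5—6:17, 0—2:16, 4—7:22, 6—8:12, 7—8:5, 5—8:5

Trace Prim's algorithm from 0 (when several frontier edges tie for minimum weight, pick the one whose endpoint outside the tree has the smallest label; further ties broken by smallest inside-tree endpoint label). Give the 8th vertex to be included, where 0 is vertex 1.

Prim's algorithm from 0:
Step 1: cheapest edge leaving the tree is 0—7 (12); add 7.
Step 2: cheapest edge leaving the tree is 2—7 (5); add 2.
Step 3: cheapest edge leaving the tree is 7—8 (5); add 8.
Step 4: cheapest edge leaving the tree is 5—8 (5); add 5.
Step 5: cheapest edge leaving the tree is 6—8 (12); add 6.
Step 6: cheapest edge leaving the tree is 4—6 (10); add 4.
Step 7: cheapest edge leaving the tree is 3—4 (5); add 3.
Step 8: cheapest edge leaving the tree is 1—5 (13); add 1.
Vertex order: 0, 7, 2, 8, 5, 6, 4, 3, 1. The 8th vertex is 3.

3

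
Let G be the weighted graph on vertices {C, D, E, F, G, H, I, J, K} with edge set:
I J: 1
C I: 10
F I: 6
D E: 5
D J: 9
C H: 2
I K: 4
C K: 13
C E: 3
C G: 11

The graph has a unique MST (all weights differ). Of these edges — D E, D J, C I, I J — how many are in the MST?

Sort edges by weight, then run Kruskal:
I J (1): add — endpoints in different components.
C H (2): add — endpoints in different components.
C E (3): add — endpoints in different components.
I K (4): add — endpoints in different components.
D E (5): add — endpoints in different components.
F I (6): add — endpoints in different components.
D J (9): add — endpoints in different components.
C I (10): skip — C and I already connected.
C G (11): add — endpoints in different components.
MST edge set: {I J, C H, C E, I K, D E, F I, D J, C G}.
Of the listed edges, {D E, D J, I J} are in the MST → 3.

3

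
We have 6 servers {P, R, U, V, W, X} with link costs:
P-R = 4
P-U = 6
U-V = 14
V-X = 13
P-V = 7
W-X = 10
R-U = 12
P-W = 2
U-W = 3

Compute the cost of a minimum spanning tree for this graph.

Kruskal: consider edges lightest-first.
P-W (2): add. Components now {X} {U} {P,W} {V} {R}
U-W (3): add. Components now {X} {P,U,W} {V} {R}
P-R (4): add. Components now {X} {P,R,U,W} {V}
P-U (6): skip — U and P already connected.
P-V (7): add. Components now {X} {P,R,U,V,W}
W-X (10): add. Components now {P,R,U,V,W,X}
MST edges: P-W, U-W, P-R, P-V, W-X; total weight 2+3+4+7+10 = 26.

26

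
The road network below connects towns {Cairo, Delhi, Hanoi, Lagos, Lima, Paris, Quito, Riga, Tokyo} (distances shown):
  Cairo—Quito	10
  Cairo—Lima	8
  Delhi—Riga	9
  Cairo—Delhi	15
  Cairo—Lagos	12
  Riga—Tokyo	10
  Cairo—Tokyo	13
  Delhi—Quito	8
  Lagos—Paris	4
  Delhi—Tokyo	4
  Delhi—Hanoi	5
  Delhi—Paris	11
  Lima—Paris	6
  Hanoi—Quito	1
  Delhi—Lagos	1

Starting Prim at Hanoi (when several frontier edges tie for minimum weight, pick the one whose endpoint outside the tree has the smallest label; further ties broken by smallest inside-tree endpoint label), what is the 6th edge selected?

Prim's algorithm from Hanoi:
Step 1: cheapest edge leaving the tree is Hanoi—Quito (1); add Quito.
Step 2: cheapest edge leaving the tree is Delhi—Hanoi (5); add Delhi.
Step 3: cheapest edge leaving the tree is Delhi—Lagos (1); add Lagos.
Step 4: cheapest edge leaving the tree is Lagos—Paris (4); add Paris.
Step 5: cheapest edge leaving the tree is Delhi—Tokyo (4); add Tokyo.
Step 6: cheapest edge leaving the tree is Lima—Paris (6); add Lima.
Step 7: cheapest edge leaving the tree is Cairo—Lima (8); add Cairo.
Step 8: cheapest edge leaving the tree is Delhi—Riga (9); add Riga.
The 6th edge added is Lima—Paris.

Lima-Paris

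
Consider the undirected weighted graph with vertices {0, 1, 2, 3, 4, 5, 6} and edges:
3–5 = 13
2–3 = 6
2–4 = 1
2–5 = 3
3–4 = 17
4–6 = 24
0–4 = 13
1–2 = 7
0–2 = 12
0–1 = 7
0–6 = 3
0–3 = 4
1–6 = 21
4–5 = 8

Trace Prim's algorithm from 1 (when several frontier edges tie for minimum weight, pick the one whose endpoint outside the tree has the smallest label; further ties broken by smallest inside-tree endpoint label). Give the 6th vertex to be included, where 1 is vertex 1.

4

Prim's algorithm from 1:
Step 1: frontier [0–1 7, 1–2 7, 1–6 21] → take 0–1 (7); add 0.
Step 2: frontier [0–6 3, 0–3 4, 0–2 12, 0–4 13, 1–2 7, 1–6 21] → take 0–6 (3); add 6.
Step 3: frontier [0–3 4, 0–2 12, 0–4 13, 1–2 7, 4–6 24] → take 0–3 (4); add 3.
Step 4: frontier [0–2 12, 0–4 13, 1–2 7, 2–3 6, 3–5 13, 3–4 17, 4–6 24] → take 2–3 (6); add 2.
Step 5: frontier [0–4 13, 2–4 1, 2–5 3, 3–5 13, 3–4 17, 4–6 24] → take 2–4 (1); add 4.
Step 6: frontier [2–5 3, 3–5 13, 4–5 8] → take 2–5 (3); add 5.
Vertex order: 1, 0, 6, 3, 2, 4, 5. The 6th vertex is 4.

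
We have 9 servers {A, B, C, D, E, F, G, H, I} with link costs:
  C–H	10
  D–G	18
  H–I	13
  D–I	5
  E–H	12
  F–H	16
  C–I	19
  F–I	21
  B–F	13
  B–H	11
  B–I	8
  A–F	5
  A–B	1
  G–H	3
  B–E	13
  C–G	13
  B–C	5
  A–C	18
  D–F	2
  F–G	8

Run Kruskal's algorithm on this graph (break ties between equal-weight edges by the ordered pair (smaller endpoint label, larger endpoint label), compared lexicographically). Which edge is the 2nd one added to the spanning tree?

D-F

Kruskal: consider edges lightest-first.
A–B (1): add — endpoints in different components.
D–F (2): add — endpoints in different components.
G–H (3): add — endpoints in different components.
A–F (5): add — endpoints in different components.
B–C (5): add — endpoints in different components.
D–I (5): add — endpoints in different components.
B–I (8): skip — B and I already connected.
F–G (8): add — endpoints in different components.
C–H (10): skip — C and H already connected.
B–H (11): skip — B and H already connected.
E–H (12): add — endpoints in different components.
The 2nd edge added is D–F.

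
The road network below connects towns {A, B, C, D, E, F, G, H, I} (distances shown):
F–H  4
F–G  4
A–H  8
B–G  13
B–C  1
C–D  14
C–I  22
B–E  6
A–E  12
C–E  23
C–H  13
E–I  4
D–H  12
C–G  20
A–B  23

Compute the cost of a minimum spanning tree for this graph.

51

Kruskal: consider edges lightest-first.
B–C (1): add — endpoints in different components.
E–I (4): add — endpoints in different components.
F–G (4): add — endpoints in different components.
F–H (4): add — endpoints in different components.
B–E (6): add — endpoints in different components.
A–H (8): add — endpoints in different components.
A–E (12): add — endpoints in different components.
D–H (12): add — endpoints in different components.
MST edges: B–C, E–I, F–G, F–H, B–E, A–H, A–E, D–H; total weight 1+4+4+4+6+8+12+12 = 51.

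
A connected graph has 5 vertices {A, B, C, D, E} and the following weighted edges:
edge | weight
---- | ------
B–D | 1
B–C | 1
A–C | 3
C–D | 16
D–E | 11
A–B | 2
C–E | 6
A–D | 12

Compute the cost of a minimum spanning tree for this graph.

Kruskal's algorithm — process edges by increasing weight (ties by edge label):
B–C (1): add. Components now {A} {B,C} {D} {E}
B–D (1): add. Components now {A} {B,C,D} {E}
A–B (2): add. Components now {A,B,C,D} {E}
A–C (3): skip — A and C already connected.
C–E (6): add. Components now {A,B,C,D,E}
MST edges: B–C, B–D, A–B, C–E; total weight 1+1+2+6 = 10.

10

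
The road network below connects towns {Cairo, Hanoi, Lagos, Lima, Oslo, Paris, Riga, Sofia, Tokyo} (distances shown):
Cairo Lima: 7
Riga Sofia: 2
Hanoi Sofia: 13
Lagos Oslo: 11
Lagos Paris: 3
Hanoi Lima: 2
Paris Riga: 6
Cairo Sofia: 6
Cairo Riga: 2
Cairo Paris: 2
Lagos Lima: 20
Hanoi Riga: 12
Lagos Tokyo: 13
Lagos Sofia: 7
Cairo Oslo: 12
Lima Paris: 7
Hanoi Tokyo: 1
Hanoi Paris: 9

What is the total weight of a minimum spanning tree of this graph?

30

Prim, starting at Sofia.
Step 1: cheapest edge leaving the tree is Riga Sofia (2); add Riga.
Step 2: cheapest edge leaving the tree is Cairo Riga (2); add Cairo.
Step 3: cheapest edge leaving the tree is Cairo Paris (2); add Paris.
Step 4: cheapest edge leaving the tree is Lagos Paris (3); add Lagos.
Step 5: cheapest edge leaving the tree is Cairo Lima (7); add Lima.
Step 6: cheapest edge leaving the tree is Hanoi Lima (2); add Hanoi.
Step 7: cheapest edge leaving the tree is Hanoi Tokyo (1); add Tokyo.
Step 8: cheapest edge leaving the tree is Lagos Oslo (11); add Oslo.
MST edges: Riga Sofia, Cairo Riga, Cairo Paris, Lagos Paris, Cairo Lima, Hanoi Lima, Hanoi Tokyo, Lagos Oslo; total weight 2+2+2+3+7+2+1+11 = 30.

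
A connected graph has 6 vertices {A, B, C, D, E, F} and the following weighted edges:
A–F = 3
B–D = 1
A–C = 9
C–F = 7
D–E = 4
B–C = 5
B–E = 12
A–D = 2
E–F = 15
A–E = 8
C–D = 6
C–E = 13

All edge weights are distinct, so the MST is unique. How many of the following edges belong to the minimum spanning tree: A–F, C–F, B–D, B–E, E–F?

2

Kruskal: consider edges lightest-first.
B–D (1): add — endpoints in different components.
A–D (2): add — endpoints in different components.
A–F (3): add — endpoints in different components.
D–E (4): add — endpoints in different components.
B–C (5): add — endpoints in different components.
MST edge set: {B–D, A–D, A–F, D–E, B–C}.
Of the listed edges, {A–F, B–D} are in the MST → 2.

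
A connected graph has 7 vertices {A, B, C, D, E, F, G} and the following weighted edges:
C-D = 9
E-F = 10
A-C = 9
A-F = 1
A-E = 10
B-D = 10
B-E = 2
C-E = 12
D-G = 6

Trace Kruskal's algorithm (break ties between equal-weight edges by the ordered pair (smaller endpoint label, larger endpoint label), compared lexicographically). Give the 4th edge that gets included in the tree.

A-C

Kruskal: consider edges lightest-first.
A-F (1): add. Components now {A,F} {B} {C} {D} {E} {G}
B-E (2): add. Components now {A,F} {B,E} {C} {D} {G}
D-G (6): add. Components now {A,F} {B,E} {C} {D,G}
A-C (9): add. Components now {A,C,F} {B,E} {D,G}
C-D (9): add. Components now {A,C,D,F,G} {B,E}
A-E (10): add. Components now {A,B,C,D,E,F,G}
The 4th edge added is A-C.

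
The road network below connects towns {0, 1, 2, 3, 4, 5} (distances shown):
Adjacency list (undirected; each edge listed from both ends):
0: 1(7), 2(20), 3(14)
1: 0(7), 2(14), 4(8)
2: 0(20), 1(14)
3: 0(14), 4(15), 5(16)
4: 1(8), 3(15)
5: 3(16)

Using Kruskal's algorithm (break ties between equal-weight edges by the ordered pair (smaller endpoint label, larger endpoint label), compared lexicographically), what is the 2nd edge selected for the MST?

1-4

Sort edges by weight, then run Kruskal:
0—1 (7): add. Components now {0,1} {2} {3} {4} {5}
1—4 (8): add. Components now {0,1,4} {2} {3} {5}
0—3 (14): add. Components now {0,1,3,4} {2} {5}
1—2 (14): add. Components now {0,1,2,3,4} {5}
3—4 (15): skip — 3 and 4 already connected.
3—5 (16): add. Components now {0,1,2,3,4,5}
The 2nd edge added is 1—4.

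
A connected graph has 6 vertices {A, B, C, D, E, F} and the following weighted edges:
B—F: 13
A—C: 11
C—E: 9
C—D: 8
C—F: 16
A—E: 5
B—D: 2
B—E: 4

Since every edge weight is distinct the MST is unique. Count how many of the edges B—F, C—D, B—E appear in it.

Kruskal's algorithm — process edges by increasing weight (ties by edge label):
B—D (2): add. Components now {A} {B,D} {C} {E} {F}
B—E (4): add. Components now {A} {B,D,E} {C} {F}
A—E (5): add. Components now {A,B,D,E} {C} {F}
C—D (8): add. Components now {A,B,C,D,E} {F}
C—E (9): skip — C and E already connected.
A—C (11): skip — A and C already connected.
B—F (13): add. Components now {A,B,C,D,E,F}
MST edge set: {B—D, B—E, A—E, C—D, B—F}.
Of the listed edges, {B—F, C—D, B—E} are in the MST → 3.

3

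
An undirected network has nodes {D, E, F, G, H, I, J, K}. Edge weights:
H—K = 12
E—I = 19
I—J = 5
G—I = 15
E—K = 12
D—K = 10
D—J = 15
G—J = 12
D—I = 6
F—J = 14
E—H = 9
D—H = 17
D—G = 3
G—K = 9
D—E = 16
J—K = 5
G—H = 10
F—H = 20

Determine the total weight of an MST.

52

Prim's algorithm from I:
Step 1: cheapest edge leaving the tree is I—J (5); add J.
Step 2: cheapest edge leaving the tree is J—K (5); add K.
Step 3: cheapest edge leaving the tree is D—I (6); add D.
Step 4: cheapest edge leaving the tree is D—G (3); add G.
Step 5: cheapest edge leaving the tree is G—H (10); add H.
Step 6: cheapest edge leaving the tree is E—H (9); add E.
Step 7: cheapest edge leaving the tree is F—J (14); add F.
MST edges: I—J, J—K, D—I, D—G, G—H, E—H, F—J; total weight 5+5+6+3+10+9+14 = 52.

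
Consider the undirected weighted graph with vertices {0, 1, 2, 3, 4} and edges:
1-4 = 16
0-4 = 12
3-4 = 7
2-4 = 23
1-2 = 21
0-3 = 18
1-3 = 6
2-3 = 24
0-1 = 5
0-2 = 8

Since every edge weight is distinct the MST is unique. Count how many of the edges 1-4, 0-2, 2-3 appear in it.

Sort edges by weight, then run Kruskal:
0-1 (5): add. Components now {0,1} {2} {3} {4}
1-3 (6): add. Components now {0,1,3} {2} {4}
3-4 (7): add. Components now {0,1,3,4} {2}
0-2 (8): add. Components now {0,1,2,3,4}
MST edge set: {0-1, 1-3, 3-4, 0-2}.
Of the listed edges, {0-2} are in the MST → 1.

1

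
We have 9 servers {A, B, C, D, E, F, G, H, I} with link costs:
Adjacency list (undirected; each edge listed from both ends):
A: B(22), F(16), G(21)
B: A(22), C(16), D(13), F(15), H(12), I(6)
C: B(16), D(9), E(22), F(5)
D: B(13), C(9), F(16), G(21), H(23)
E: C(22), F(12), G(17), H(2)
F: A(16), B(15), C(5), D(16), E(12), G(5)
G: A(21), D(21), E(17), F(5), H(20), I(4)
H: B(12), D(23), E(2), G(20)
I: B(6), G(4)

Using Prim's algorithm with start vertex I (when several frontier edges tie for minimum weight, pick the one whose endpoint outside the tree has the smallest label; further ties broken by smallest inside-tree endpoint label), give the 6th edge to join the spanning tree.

E-F

Grow the tree from I using Prim:
Step 1: cheapest edge leaving the tree is G–I (4); add G.
Step 2: cheapest edge leaving the tree is F–G (5); add F.
Step 3: cheapest edge leaving the tree is C–F (5); add C.
Step 4: cheapest edge leaving the tree is B–I (6); add B.
Step 5: cheapest edge leaving the tree is C–D (9); add D.
Step 6: cheapest edge leaving the tree is E–F (12); add E.
Step 7: cheapest edge leaving the tree is E–H (2); add H.
Step 8: cheapest edge leaving the tree is A–F (16); add A.
The 6th edge added is E–F.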